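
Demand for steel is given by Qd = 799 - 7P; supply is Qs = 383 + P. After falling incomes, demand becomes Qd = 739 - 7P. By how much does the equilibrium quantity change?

Original equilibrium: P* = 52, Q* = 435.
New equilibrium: 739 - 7P = 383 + P, so 356 = 8P and P' = 44.5; Q' = 739 − 7(44.5) = 427.5.
Change in quantity: 427.5 − 435 = -7.5.

ΔQ = -7.5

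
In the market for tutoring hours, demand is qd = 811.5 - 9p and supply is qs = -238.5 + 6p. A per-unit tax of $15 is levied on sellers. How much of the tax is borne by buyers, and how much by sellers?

Pre-tax equilibrium: p* = 70, q* = 181.5.
Tax on sellers shifts supply to qs = -238.5 + 6(p − 15) = -328.5 + 6p.
811.5 - 9p = -328.5 + 6p gives buyer price pb = 76; sellers receive ps = 76 − 15 = 61.
New quantity: q = 811.5 − 9(76) = 127.5.
Buyer burden = 76 − 70 = 6; seller burden = 70 − 61 = 9.

Buyers bear $6, sellers bear $9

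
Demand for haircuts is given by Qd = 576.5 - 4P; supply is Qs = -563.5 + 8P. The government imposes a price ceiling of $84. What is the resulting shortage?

Shortage = 132

Equilibrium price would be P* = 95, so the ceiling at 84 binds.
At P = 84: Qd = 576.5 − 4(84) = 240.5, Qs = -563.5 + 8(84) = 108.5.
Shortage = 240.5 − 108.5 = 132.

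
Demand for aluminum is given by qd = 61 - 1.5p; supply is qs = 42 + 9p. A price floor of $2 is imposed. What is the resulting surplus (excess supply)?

Surplus = 2

Equilibrium price would be p* = 38/21, so the floor at 2 binds.
At p = 2: qd = 58, qs = 60.
Surplus = 60 − 58 = 2.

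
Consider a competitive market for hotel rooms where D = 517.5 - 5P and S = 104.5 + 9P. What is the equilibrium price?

Set D = S: 517.5 - 5P = 104.5 + 9P.
413 = 14P, so P* = 29.5.
Q* = 517.5 − 5(29.5) = 370.

P* = 29.5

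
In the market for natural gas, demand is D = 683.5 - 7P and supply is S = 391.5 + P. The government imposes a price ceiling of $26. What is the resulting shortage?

Shortage = 84

Equilibrium price would be P* = 36.5, so the ceiling at 26 binds.
At P = 26: D = 683.5 − 7(26) = 501.5, S = 391.5 + 1(26) = 417.5.
Shortage = 501.5 − 417.5 = 84.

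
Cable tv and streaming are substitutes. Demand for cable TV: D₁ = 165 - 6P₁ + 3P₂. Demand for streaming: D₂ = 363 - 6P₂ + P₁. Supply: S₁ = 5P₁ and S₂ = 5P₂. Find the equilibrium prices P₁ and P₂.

P₁ = 1452/59, P₂ = 2079/59

Market 1: 165 - 6P₁ + 3P₂ = 5P₁ → 11P₁ - 3P₂ = 165.
Market 2: 11P₂ - P₁ = 363.
Eliminating P₂: 11×(1) + 3×(2) gives 118P₁ = 2904, so P₁ = 1452/59.
Back-substitute into (2): P₂ = (363 + 1×1452/59) / 11 = 2079/59.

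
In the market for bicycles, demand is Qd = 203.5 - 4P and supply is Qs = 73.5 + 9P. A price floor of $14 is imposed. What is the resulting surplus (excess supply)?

Surplus = 52

Equilibrium price would be P* = 10, so the floor at 14 binds.
At P = 14: Qd = 147.5, Qs = 199.5.
Surplus = 199.5 − 147.5 = 52.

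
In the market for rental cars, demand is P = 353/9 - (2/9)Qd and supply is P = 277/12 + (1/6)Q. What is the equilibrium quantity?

Set the two price expressions equal: 353/9 - (2/9)Q = 277/12 + (1/6)Q.
581/36 = (7/18)Q, so Q* = 41.5.
P* = 353/9 − (2/9)(41.5) = 30.

Q* = 41.5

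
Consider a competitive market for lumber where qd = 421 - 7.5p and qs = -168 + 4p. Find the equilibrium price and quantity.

Set qd = qs: 421 - 7.5p = -168 + 4p.
589 = 11.5p, so p* = 1178/23.
q* = 421 − 7.5(1178/23) = 848/23.

p* = 1178/23, q* = 848/23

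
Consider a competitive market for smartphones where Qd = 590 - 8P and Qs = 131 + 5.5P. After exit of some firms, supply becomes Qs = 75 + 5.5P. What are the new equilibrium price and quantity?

P' = 1030/27, Q' = 7690/27

Original equilibrium: P* = 34, Q* = 318.
New equilibrium: 590 - 8P = 75 + 5.5P, so 515 = 13.5P and P' = 1030/27; Q' = 590 − 8(1030/27) = 7690/27.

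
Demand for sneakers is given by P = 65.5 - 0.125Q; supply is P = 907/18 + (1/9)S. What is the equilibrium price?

P* = 57.5

Set the two price expressions equal: 65.5 - 0.125Q = 907/18 + (1/9)Q.
136/9 = (17/72)Q, so Q* = 64.
P* = 65.5 − (0.125)(64) = 57.5.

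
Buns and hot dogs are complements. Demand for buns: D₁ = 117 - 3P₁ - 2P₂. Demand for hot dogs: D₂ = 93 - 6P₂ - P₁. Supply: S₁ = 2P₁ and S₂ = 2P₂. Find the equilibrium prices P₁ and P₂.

Market 1: 117 - 3P₁ - 2P₂ = 2P₁ → 5P₁ + 2P₂ = 117.
Market 2: 8P₂ + P₁ = 93.
Eliminating P₂: 8×(1) − 2×(2) gives 38P₁ = 750, so P₁ = 375/19.
Back-substitute into (2): P₂ = (93 − 1×375/19) / 8 = 174/19.

P₁ = 375/19, P₂ = 174/19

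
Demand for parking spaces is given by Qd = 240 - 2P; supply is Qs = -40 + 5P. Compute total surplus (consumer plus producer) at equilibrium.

Equilibrium: 240 - 2P = -40 + 5P gives P* = 40, Q* = 160.
Demand choke price: P = 120; supply starts at P = 8.
CS = ½(120 − 40)(160) = 6400; PS = ½(40 − 8)(160) = 2560.

Total surplus = 8960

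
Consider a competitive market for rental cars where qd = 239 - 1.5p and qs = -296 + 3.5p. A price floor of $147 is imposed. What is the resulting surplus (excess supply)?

Equilibrium price would be p* = 107, so the floor at 147 binds.
At p = 147: qd = 18.5, qs = 218.5.
Surplus = 218.5 − 18.5 = 200.

Surplus = 200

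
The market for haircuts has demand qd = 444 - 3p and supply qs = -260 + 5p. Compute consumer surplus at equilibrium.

Equilibrium: 444 - 3p = -260 + 5p gives p* = 88, q* = 180.
Demand choke price (qd = 0): p = 148.
CS = ½(148 − 88)(180) = 5400.

Consumer surplus = 5400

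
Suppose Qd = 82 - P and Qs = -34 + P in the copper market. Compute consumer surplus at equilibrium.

Consumer surplus = 288

Equilibrium: 82 - P = -34 + P gives P* = 58, Q* = 24.
Demand choke price (Qd = 0): P = 82.
CS = ½(82 − 58)(24) = 288.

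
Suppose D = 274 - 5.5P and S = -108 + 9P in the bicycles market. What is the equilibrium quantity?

Set D = S: 274 - 5.5P = -108 + 9P.
382 = 14.5P, so P* = 764/29.
Q* = 274 − 5.5(764/29) = 3744/29.

Q* = 3744/29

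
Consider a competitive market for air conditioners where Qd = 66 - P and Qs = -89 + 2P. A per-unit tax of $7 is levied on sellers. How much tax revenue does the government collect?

Pre-tax equilibrium: P* = 155/3, Q* = 43/3.
Tax on sellers shifts supply to Qs = -89 + 2(P − 7) = -103 + 2P.
66 - P = -103 + 2P gives buyer price Pb = 169/3; sellers receive Ps = 169/3 − 7 = 148/3.
New quantity: Q = 66 − 1(169/3) = 29/3.
Revenue = 7 × 29/3 = 203/3.

Tax revenue = 203/3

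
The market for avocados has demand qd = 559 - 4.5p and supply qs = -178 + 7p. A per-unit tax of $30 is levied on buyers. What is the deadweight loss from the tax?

Pre-tax equilibrium: p* = 1474/23, q* = 6224/23.
Tax on buyers shifts demand to qd = 559 − 4.5(p + 30) = 424 - 4.5p.
424 - 4.5p = -178 + 7p gives seller price ps = 1204/23; buyers pay pb = 1204/23 + 30 = 1894/23.
New quantity: q = 559 − 4.5(1894/23) = 4334/23.
DWL = ½ × 30 × (6224/23 − 4334/23) = 28350/23.

Deadweight loss = 28350/23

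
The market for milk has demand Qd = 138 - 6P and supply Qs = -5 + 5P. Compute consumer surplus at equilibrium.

Equilibrium: 138 - 6P = -5 + 5P gives P* = 13, Q* = 60.
Demand choke price (Qd = 0): P = 23.
CS = ½(23 − 13)(60) = 300.

Consumer surplus = 300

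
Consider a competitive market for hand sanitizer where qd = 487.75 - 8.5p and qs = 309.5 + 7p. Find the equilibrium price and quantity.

p* = 11.5, q* = 390

Set qd = qs: 487.75 - 8.5p = 309.5 + 7p.
178.25 = 15.5p, so p* = 11.5.
q* = 487.75 − 8.5(11.5) = 390.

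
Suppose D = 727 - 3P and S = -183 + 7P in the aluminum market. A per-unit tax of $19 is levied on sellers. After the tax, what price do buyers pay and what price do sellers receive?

Pre-tax equilibrium: P* = 91, Q* = 454.
Tax on sellers shifts supply to S = -183 + 7(P − 19) = -316 + 7P.
727 - 3P = -316 + 7P gives buyer price Pb = 104.3; sellers receive Ps = 104.3 − 19 = 85.3.
New quantity: Q = 727 − 3(104.3) = 414.1.

Buyers pay $104.3, sellers receive $85.3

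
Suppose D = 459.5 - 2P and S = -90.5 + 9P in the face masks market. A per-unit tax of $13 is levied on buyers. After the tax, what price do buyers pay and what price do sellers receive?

Pre-tax equilibrium: P* = 50, Q* = 359.5.
Tax on buyers shifts demand to D = 459.5 − 2(P + 13) = 433.5 - 2P.
433.5 - 2P = -90.5 + 9P gives seller price Ps = 524/11; buyers pay Pb = 524/11 + 13 = 667/11.
New quantity: Q = 459.5 − 2(667/11) = 7441/22.

Buyers pay 667/11, sellers receive 524/11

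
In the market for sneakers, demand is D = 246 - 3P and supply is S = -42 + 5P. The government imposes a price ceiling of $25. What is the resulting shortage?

Shortage = 88

Equilibrium price would be P* = 36, so the ceiling at 25 binds.
At P = 25: D = 246 − 3(25) = 171, S = -42 + 5(25) = 83.
Shortage = 171 − 83 = 88.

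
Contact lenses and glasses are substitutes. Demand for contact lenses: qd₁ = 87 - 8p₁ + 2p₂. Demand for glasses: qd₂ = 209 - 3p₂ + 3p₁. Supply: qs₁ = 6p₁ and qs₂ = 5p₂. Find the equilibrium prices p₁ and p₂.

p₁ = 557/53, p₂ = 3187/106

Market 1: 87 - 8p₁ + 2p₂ = 6p₁ → 14p₁ - 2p₂ = 87.
Market 2: 8p₂ - 3p₁ = 209.
Eliminating p₂: 8×(1) + 2×(2) gives 106p₁ = 1114, so p₁ = 557/53.
Back-substitute into (2): p₂ = (209 + 3×557/53) / 8 = 3187/106.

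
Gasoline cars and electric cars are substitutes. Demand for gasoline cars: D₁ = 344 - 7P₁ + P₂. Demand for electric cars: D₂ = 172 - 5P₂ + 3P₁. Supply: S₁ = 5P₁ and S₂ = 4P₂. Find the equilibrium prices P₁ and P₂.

P₁ = 3268/105, P₂ = 1032/35

Market 1: 344 - 7P₁ + P₂ = 5P₁ → 12P₁ - P₂ = 344.
Market 2: 9P₂ - 3P₁ = 172.
Eliminating P₂: 9×(1) + 1×(2) gives 105P₁ = 3268, so P₁ = 3268/105.
Back-substitute into (2): P₂ = (172 + 3×3268/105) / 9 = 1032/35.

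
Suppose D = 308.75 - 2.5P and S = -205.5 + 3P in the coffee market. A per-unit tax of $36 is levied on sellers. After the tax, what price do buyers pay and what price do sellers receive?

Buyers pay 2489/22, sellers receive 1697/22

Pre-tax equilibrium: P* = 93.5, Q* = 75.
Tax on sellers shifts supply to S = -205.5 + 3(P − 36) = -313.5 + 3P.
308.75 - 2.5P = -313.5 + 3P gives buyer price Pb = 2489/22; sellers receive Ps = 2489/22 − 36 = 1697/22.
New quantity: Q = 308.75 − 2.5(2489/22) = 285/11.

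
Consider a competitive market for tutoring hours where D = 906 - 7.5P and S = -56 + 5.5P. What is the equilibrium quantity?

Q* = 351

Set D = S: 906 - 7.5P = -56 + 5.5P.
962 = 13P, so P* = 74.
Q* = 906 − 7.5(74) = 351.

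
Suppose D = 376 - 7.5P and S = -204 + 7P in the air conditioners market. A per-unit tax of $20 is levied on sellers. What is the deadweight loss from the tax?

Deadweight loss = 21000/29

Pre-tax equilibrium: P* = 40, Q* = 76.
Tax on sellers shifts supply to S = -204 + 7(P − 20) = -344 + 7P.
376 - 7.5P = -344 + 7P gives buyer price Pb = 1440/29; sellers receive Ps = 1440/29 − 20 = 860/29.
New quantity: Q = 376 − 7.5(1440/29) = 104/29.
DWL = ½ × 20 × (76 − 104/29) = 21000/29.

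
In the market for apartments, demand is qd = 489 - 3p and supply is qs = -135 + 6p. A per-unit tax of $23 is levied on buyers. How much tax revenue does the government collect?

Pre-tax equilibrium: p* = 208/3, q* = 281.
Tax on buyers shifts demand to qd = 489 − 3(p + 23) = 420 - 3p.
420 - 3p = -135 + 6p gives seller price ps = 185/3; buyers pay pb = 185/3 + 23 = 254/3.
New quantity: q = 489 − 3(254/3) = 235.
Revenue = 23 × 235 = 5405.

Tax revenue = 5405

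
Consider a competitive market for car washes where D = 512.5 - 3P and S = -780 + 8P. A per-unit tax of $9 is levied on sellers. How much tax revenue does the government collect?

Tax revenue = 13896/11

Pre-tax equilibrium: P* = 117.5, Q* = 160.
Tax on sellers shifts supply to S = -780 + 8(P − 9) = -852 + 8P.
512.5 - 3P = -852 + 8P gives buyer price Pb = 2729/22; sellers receive Ps = 2729/22 − 9 = 2531/22.
New quantity: Q = 512.5 − 3(2729/22) = 1544/11.
Revenue = 9 × 1544/11 = 13896/11.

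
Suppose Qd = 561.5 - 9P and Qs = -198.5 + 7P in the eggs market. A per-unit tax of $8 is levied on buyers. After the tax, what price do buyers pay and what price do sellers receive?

Pre-tax equilibrium: P* = 47.5, Q* = 134.
Tax on buyers shifts demand to Qd = 561.5 − 9(P + 8) = 489.5 - 9P.
489.5 - 9P = -198.5 + 7P gives seller price Ps = 43; buyers pay Pb = 43 + 8 = 51.
New quantity: Q = 561.5 − 9(51) = 102.5.

Buyers pay $51, sellers receive $43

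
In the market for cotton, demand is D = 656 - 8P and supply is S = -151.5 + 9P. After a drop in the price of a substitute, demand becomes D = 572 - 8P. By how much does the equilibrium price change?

Original equilibrium: P* = 47.5, Q* = 276.
New equilibrium: 572 - 8P = -151.5 + 9P, so 723.5 = 17P and P' = 1447/34; Q' = 572 − 8(1447/34) = 3936/17.
Change in price: 1447/34 − 47.5 = -84/17.

ΔP = -84/17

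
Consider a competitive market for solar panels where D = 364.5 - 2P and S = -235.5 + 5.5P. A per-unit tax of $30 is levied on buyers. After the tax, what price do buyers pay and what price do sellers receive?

Pre-tax equilibrium: P* = 80, Q* = 204.5.
Tax on buyers shifts demand to D = 364.5 − 2(P + 30) = 304.5 - 2P.
304.5 - 2P = -235.5 + 5.5P gives seller price Ps = 72; buyers pay Pb = 72 + 30 = 102.
New quantity: Q = 364.5 − 2(102) = 160.5.

Buyers pay $102, sellers receive $72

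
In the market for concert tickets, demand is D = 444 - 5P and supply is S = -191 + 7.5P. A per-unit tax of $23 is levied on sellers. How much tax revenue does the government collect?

Pre-tax equilibrium: P* = 50.8, Q* = 190.
Tax on sellers shifts supply to S = -191 + 7.5(P − 23) = -363.5 + 7.5P.
444 - 5P = -363.5 + 7.5P gives buyer price Pb = 64.6; sellers receive Ps = 64.6 − 23 = 41.6.
New quantity: Q = 444 − 5(64.6) = 121.
Revenue = 23 × 121 = 2783.

Tax revenue = 2783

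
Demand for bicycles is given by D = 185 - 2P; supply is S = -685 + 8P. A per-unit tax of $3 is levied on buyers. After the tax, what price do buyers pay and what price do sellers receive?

Pre-tax equilibrium: P* = 87, Q* = 11.
Tax on buyers shifts demand to D = 185 − 2(P + 3) = 179 - 2P.
179 - 2P = -685 + 8P gives seller price Ps = 86.4; buyers pay Pb = 86.4 + 3 = 89.4.
New quantity: Q = 185 − 2(89.4) = 6.2.

Buyers pay $89.4, sellers receive $86.4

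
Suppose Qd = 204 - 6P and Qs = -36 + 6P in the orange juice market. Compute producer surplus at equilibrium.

Equilibrium: 204 - 6P = -36 + 6P gives P* = 20, Q* = 84.
Supply starts at P = 6 (where Qs = 0).
PS = ½(20 − 6)(84) = 588.

Producer surplus = 588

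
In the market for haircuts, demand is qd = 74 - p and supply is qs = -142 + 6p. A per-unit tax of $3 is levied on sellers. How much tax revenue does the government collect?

Pre-tax equilibrium: p* = 216/7, q* = 302/7.
Tax on sellers shifts supply to qs = -142 + 6(p − 3) = -160 + 6p.
74 - p = -160 + 6p gives buyer price pb = 234/7; sellers receive ps = 234/7 − 3 = 213/7.
New quantity: q = 74 − 1(234/7) = 284/7.
Revenue = 3 × 284/7 = 852/7.

Tax revenue = 852/7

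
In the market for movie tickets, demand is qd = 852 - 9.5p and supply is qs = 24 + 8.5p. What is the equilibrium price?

Set qd = qs: 852 - 9.5p = 24 + 8.5p.
828 = 18p, so p* = 46.
q* = 852 − 9.5(46) = 415.

p* = 46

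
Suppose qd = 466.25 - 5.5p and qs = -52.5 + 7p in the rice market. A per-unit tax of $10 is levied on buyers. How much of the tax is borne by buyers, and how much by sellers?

Pre-tax equilibrium: p* = 41.5, q* = 238.
Tax on buyers shifts demand to qd = 466.25 − 5.5(p + 10) = 411.25 - 5.5p.
411.25 - 5.5p = -52.5 + 7p gives seller price ps = 37.1; buyers pay pb = 37.1 + 10 = 47.1.
New quantity: q = 466.25 − 5.5(47.1) = 207.2.
Buyer burden = 47.1 − 41.5 = 5.6; seller burden = 41.5 − 37.1 = 4.4.

Buyers bear $5.6, sellers bear $4.4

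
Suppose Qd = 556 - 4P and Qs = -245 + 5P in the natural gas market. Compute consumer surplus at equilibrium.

Equilibrium: 556 - 4P = -245 + 5P gives P* = 89, Q* = 200.
Demand choke price (Qd = 0): P = 139.
CS = ½(139 − 89)(200) = 5000.

Consumer surplus = 5000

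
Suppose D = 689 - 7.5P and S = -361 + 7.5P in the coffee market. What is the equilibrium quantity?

Set D = S: 689 - 7.5P = -361 + 7.5P.
1050 = 15P, so P* = 70.
Q* = 689 − 7.5(70) = 164.

Q* = 164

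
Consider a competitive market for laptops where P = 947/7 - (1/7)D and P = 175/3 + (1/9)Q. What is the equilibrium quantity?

Set the two price expressions equal: 947/7 - (1/7)Q = 175/3 + (1/9)Q.
1616/21 = (16/63)Q, so Q* = 303.
P* = 947/7 − (1/7)(303) = 92.

Q* = 303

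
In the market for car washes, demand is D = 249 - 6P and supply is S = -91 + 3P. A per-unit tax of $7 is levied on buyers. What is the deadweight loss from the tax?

Deadweight loss = 49

Pre-tax equilibrium: P* = 340/9, Q* = 67/3.
Tax on buyers shifts demand to D = 249 − 6(P + 7) = 207 - 6P.
207 - 6P = -91 + 3P gives seller price Ps = 298/9; buyers pay Pb = 298/9 + 7 = 361/9.
New quantity: Q = 249 − 6(361/9) = 25/3.
DWL = ½ × 7 × (67/3 − 25/3) = 49.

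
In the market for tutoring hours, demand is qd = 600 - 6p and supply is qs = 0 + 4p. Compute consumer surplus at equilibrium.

Consumer surplus = 4800

Equilibrium: 600 - 6p = 0 + 4p gives p* = 60, q* = 240.
Demand choke price (qd = 0): p = 100.
CS = ½(100 − 60)(240) = 4800.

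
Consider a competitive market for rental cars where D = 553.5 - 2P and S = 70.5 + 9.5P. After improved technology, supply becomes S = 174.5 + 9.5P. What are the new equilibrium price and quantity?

P' = 758/23, Q' = 22429/46

Original equilibrium: P* = 42, Q* = 469.5.
New equilibrium: 553.5 - 2P = 174.5 + 9.5P, so 379 = 11.5P and P' = 758/23; Q' = 553.5 − 2(758/23) = 22429/46.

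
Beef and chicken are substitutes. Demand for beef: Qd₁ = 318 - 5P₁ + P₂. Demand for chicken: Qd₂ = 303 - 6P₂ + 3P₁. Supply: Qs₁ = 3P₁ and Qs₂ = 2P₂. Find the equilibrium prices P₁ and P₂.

P₁ = 2847/61, P₂ = 3378/61

Market 1: 318 - 5P₁ + P₂ = 3P₁ → 8P₁ - P₂ = 318.
Market 2: 8P₂ - 3P₁ = 303.
Eliminating P₂: 8×(1) + 1×(2) gives 61P₁ = 2847, so P₁ = 2847/61.
Back-substitute into (2): P₂ = (303 + 3×2847/61) / 8 = 3378/61.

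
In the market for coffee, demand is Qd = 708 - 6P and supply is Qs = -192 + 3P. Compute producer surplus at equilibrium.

Producer surplus = 1944

Equilibrium: 708 - 6P = -192 + 3P gives P* = 100, Q* = 108.
Supply starts at P = 64 (where Qs = 0).
PS = ½(100 − 64)(108) = 1944.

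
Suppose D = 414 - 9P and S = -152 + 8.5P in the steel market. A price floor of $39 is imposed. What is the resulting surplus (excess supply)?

Equilibrium price would be P* = 1132/35, so the floor at 39 binds.
At P = 39: D = 63, S = 179.5.
Surplus = 179.5 − 63 = 116.5.

Surplus = 116.5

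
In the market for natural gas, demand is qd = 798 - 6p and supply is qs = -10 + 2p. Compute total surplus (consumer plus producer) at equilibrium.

Equilibrium: 798 - 6p = -10 + 2p gives p* = 101, q* = 192.
Demand choke price: p = 133; supply starts at p = 5.
CS = ½(133 − 101)(192) = 3072; PS = ½(101 − 5)(192) = 9216.

Total surplus = 12288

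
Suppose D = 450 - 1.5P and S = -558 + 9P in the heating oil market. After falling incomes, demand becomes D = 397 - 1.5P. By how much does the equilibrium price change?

ΔP = -106/21

Original equilibrium: P* = 96, Q* = 306.
New equilibrium: 397 - 1.5P = -558 + 9P, so 955 = 10.5P and P' = 1910/21; Q' = 397 − 1.5(1910/21) = 1824/7.
Change in price: 1910/21 − 96 = -106/21.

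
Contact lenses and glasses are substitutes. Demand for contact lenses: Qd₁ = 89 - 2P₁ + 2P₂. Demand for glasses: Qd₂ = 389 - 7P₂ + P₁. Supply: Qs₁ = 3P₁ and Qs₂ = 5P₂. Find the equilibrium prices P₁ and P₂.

Market 1: 89 - 2P₁ + 2P₂ = 3P₁ → 5P₁ - 2P₂ = 89.
Market 2: 12P₂ - P₁ = 389.
Eliminating P₂: 12×(1) + 2×(2) gives 58P₁ = 1846, so P₁ = 923/29.
Back-substitute into (2): P₂ = (389 + 1×923/29) / 12 = 1017/29.

P₁ = 923/29, P₂ = 1017/29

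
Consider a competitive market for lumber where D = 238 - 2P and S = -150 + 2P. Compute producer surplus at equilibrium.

Equilibrium: 238 - 2P = -150 + 2P gives P* = 97, Q* = 44.
Supply starts at P = 75 (where S = 0).
PS = ½(97 − 75)(44) = 484.

Producer surplus = 484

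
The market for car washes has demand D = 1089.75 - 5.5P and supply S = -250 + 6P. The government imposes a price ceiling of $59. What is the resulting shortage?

Shortage = 661.25

Equilibrium price would be P* = 116.5, so the ceiling at 59 binds.
At P = 59: D = 1089.75 − 5.5(59) = 765.25, S = -250 + 6(59) = 104.
Shortage = 765.25 − 104 = 661.25.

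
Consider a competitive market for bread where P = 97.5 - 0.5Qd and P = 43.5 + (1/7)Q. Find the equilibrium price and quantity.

Set the two price expressions equal: 97.5 - 0.5Q = 43.5 + (1/7)Q.
54 = (9/14)Q, so Q* = 84.
P* = 97.5 − (0.5)(84) = 55.5.

P* = 55.5, Q* = 84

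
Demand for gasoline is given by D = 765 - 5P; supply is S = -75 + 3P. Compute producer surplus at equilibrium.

Equilibrium: 765 - 5P = -75 + 3P gives P* = 105, Q* = 240.
Supply starts at P = 25 (where S = 0).
PS = ½(105 − 25)(240) = 9600.

Producer surplus = 9600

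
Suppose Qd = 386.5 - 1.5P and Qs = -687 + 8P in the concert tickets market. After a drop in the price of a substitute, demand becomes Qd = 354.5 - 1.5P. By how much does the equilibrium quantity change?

ΔQ = -512/19

Original equilibrium: P* = 113, Q* = 217.
New equilibrium: 354.5 - 1.5P = -687 + 8P, so 1041.5 = 9.5P and P' = 2083/19; Q' = 354.5 − 1.5(2083/19) = 3611/19.
Change in quantity: 3611/19 − 217 = -512/19.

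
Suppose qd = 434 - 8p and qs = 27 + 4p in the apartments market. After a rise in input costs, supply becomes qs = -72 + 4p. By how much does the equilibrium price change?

Original equilibrium: p* = 407/12, q* = 488/3.
New equilibrium: 434 - 8p = -72 + 4p, so 506 = 12p and p' = 253/6; q' = 434 − 8(253/6) = 290/3.
Change in price: 253/6 − 407/12 = 8.25.

Δp = 8.25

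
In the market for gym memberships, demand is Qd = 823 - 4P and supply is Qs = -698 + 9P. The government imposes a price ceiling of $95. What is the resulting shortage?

Equilibrium price would be P* = 117, so the ceiling at 95 binds.
At P = 95: Qd = 823 − 4(95) = 443, Qs = -698 + 9(95) = 157.
Shortage = 443 − 157 = 286.

Shortage = 286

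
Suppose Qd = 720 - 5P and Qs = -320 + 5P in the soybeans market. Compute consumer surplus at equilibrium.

Equilibrium: 720 - 5P = -320 + 5P gives P* = 104, Q* = 200.
Demand choke price (Qd = 0): P = 144.
CS = ½(144 − 104)(200) = 4000.

Consumer surplus = 4000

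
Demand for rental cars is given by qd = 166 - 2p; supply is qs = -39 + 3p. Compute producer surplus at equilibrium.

Producer surplus = 1176

Equilibrium: 166 - 2p = -39 + 3p gives p* = 41, q* = 84.
Supply starts at p = 13 (where qs = 0).
PS = ½(41 − 13)(84) = 1176.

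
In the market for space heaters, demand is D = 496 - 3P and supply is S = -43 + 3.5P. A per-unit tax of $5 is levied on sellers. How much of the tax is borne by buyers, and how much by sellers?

Pre-tax equilibrium: P* = 1078/13, Q* = 3214/13.
Tax on sellers shifts supply to S = -43 + 3.5(P − 5) = -60.5 + 3.5P.
496 - 3P = -60.5 + 3.5P gives buyer price Pb = 1113/13; sellers receive Ps = 1113/13 − 5 = 1048/13.
New quantity: Q = 496 − 3(1113/13) = 3109/13.
Buyer burden = 1113/13 − 1078/13 = 35/13; seller burden = 1078/13 − 1048/13 = 30/13.

Buyers bear 35/13, sellers bear 30/13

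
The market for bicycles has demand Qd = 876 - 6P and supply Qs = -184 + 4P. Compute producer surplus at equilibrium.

Equilibrium: 876 - 6P = -184 + 4P gives P* = 106, Q* = 240.
Supply starts at P = 46 (where Qs = 0).
PS = ½(106 − 46)(240) = 7200.

Producer surplus = 7200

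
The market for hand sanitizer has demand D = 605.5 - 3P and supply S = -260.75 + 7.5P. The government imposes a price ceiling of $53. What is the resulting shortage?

Equilibrium price would be P* = 82.5, so the ceiling at 53 binds.
At P = 53: D = 605.5 − 3(53) = 446.5, S = -260.75 + 7.5(53) = 136.75.
Shortage = 446.5 − 136.75 = 309.75.

Shortage = 309.75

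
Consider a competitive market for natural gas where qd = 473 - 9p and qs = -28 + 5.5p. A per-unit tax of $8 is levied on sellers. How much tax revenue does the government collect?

Pre-tax equilibrium: p* = 1002/29, q* = 4699/29.
Tax on sellers shifts supply to qs = -28 + 5.5(p − 8) = -72 + 5.5p.
473 - 9p = -72 + 5.5p gives buyer price pb = 1090/29; sellers receive ps = 1090/29 − 8 = 858/29.
New quantity: q = 473 − 9(1090/29) = 3907/29.
Revenue = 8 × 3907/29 = 31256/29.

Tax revenue = 31256/29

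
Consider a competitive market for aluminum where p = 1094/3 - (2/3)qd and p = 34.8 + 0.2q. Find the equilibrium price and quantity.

Set the two price expressions equal: 1094/3 - (2/3)q = 34.8 + 0.2q.
4948/15 = (13/15)q, so q* = 4948/13.
p* = 1094/3 − (2/3)(4948/13) = 1442/13.

p* = 1442/13, q* = 4948/13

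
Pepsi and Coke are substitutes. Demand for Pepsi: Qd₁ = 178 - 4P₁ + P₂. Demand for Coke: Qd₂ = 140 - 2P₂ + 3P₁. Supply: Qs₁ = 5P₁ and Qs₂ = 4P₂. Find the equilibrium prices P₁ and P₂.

P₁ = 1208/51, P₂ = 598/17

Market 1: 178 - 4P₁ + P₂ = 5P₁ → 9P₁ - P₂ = 178.
Market 2: 6P₂ - 3P₁ = 140.
Eliminating P₂: 6×(1) + 1×(2) gives 51P₁ = 1208, so P₁ = 1208/51.
Back-substitute into (2): P₂ = (140 + 3×1208/51) / 6 = 598/17.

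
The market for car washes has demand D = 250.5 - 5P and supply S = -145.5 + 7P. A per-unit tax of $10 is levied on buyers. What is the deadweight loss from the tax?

Deadweight loss = 875/6

Pre-tax equilibrium: P* = 33, Q* = 85.5.
Tax on buyers shifts demand to D = 250.5 − 5(P + 10) = 200.5 - 5P.
200.5 - 5P = -145.5 + 7P gives seller price Ps = 173/6; buyers pay Pb = 173/6 + 10 = 233/6.
New quantity: Q = 250.5 − 5(233/6) = 169/3.
DWL = ½ × 10 × (85.5 − 169/3) = 875/6.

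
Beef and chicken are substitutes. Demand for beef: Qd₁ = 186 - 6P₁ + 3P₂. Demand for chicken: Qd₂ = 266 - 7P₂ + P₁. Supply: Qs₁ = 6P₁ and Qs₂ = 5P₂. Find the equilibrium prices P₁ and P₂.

Market 1: 186 - 6P₁ + 3P₂ = 6P₁ → 12P₁ - 3P₂ = 186.
Market 2: 12P₂ - P₁ = 266.
Eliminating P₂: 12×(1) + 3×(2) gives 141P₁ = 3030, so P₁ = 1010/47.
Back-substitute into (2): P₂ = (266 + 1×1010/47) / 12 = 1126/47.

P₁ = 1010/47, P₂ = 1126/47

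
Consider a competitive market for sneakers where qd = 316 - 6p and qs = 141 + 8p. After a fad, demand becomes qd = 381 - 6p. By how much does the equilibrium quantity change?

Δq = 260/7

Original equilibrium: p* = 12.5, q* = 241.
New equilibrium: 381 - 6p = 141 + 8p, so 240 = 14p and p' = 120/7; q' = 381 − 6(120/7) = 1947/7.
Change in quantity: 1947/7 − 241 = 260/7.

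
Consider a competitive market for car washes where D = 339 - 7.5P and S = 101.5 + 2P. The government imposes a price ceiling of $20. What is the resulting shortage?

Shortage = 47.5

Equilibrium price would be P* = 25, so the ceiling at 20 binds.
At P = 20: D = 339 − 7.5(20) = 189, S = 101.5 + 2(20) = 141.5.
Shortage = 189 − 141.5 = 47.5.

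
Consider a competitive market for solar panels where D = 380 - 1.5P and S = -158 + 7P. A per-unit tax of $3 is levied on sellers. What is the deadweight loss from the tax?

Deadweight loss = 189/34

Pre-tax equilibrium: P* = 1076/17, Q* = 4846/17.
Tax on sellers shifts supply to S = -158 + 7(P − 3) = -179 + 7P.
380 - 1.5P = -179 + 7P gives buyer price Pb = 1118/17; sellers receive Ps = 1118/17 − 3 = 1067/17.
New quantity: Q = 380 − 1.5(1118/17) = 4783/17.
DWL = ½ × 3 × (4846/17 − 4783/17) = 189/34.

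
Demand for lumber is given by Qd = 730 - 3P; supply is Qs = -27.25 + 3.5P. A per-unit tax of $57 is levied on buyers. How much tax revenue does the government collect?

Pre-tax equilibrium: P* = 116.5, Q* = 380.5.
Tax on buyers shifts demand to Qd = 730 − 3(P + 57) = 559 - 3P.
559 - 3P = -27.25 + 3.5P gives seller price Ps = 2345/26; buyers pay Pb = 2345/26 + 57 = 3827/26.
New quantity: Q = 730 − 3(3827/26) = 7499/26.
Revenue = 57 × 7499/26 = 427443/26.

Tax revenue = 427443/26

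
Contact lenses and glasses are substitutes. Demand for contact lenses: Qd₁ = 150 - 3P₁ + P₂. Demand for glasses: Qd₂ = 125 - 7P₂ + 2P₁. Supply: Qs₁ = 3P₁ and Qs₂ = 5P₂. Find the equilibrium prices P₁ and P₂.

Market 1: 150 - 3P₁ + P₂ = 3P₁ → 6P₁ - P₂ = 150.
Market 2: 12P₂ - 2P₁ = 125.
Eliminating P₂: 12×(1) + 1×(2) gives 70P₁ = 1925, so P₁ = 27.5.
Back-substitute into (2): P₂ = (125 + 2×27.5) / 12 = 15.

P₁ = 27.5, P₂ = 15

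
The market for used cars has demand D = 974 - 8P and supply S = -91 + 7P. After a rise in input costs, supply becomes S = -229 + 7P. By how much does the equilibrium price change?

ΔP = 9.2

Original equilibrium: P* = 71, Q* = 406.
New equilibrium: 974 - 8P = -229 + 7P, so 1203 = 15P and P' = 80.2; Q' = 974 − 8(80.2) = 332.4.
Change in price: 80.2 − 71 = 9.2.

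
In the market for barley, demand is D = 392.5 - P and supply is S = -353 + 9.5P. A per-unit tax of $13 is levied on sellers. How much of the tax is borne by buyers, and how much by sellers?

Buyers bear 247/21, sellers bear 26/21

Pre-tax equilibrium: P* = 71, Q* = 321.5.
Tax on sellers shifts supply to S = -353 + 9.5(P − 13) = -476.5 + 9.5P.
392.5 - P = -476.5 + 9.5P gives buyer price Pb = 1738/21; sellers receive Ps = 1738/21 − 13 = 1465/21.
New quantity: Q = 392.5 − 1(1738/21) = 13009/42.
Buyer burden = 1738/21 − 71 = 247/21; seller burden = 71 − 1465/21 = 26/21.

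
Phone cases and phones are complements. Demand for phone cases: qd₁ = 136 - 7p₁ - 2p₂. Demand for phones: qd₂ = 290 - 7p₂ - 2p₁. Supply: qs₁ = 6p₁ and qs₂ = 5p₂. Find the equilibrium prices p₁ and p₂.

p₁ = 263/38, p₂ = 1749/76

Market 1: 136 - 7p₁ - 2p₂ = 6p₁ → 13p₁ + 2p₂ = 136.
Market 2: 12p₂ + 2p₁ = 290.
Eliminating p₂: 12×(1) − 2×(2) gives 152p₁ = 1052, so p₁ = 263/38.
Back-substitute into (2): p₂ = (290 − 2×263/38) / 12 = 1749/76.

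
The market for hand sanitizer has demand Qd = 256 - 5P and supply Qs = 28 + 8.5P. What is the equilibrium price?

P* = 152/9

Set Qd = Qs: 256 - 5P = 28 + 8.5P.
228 = 13.5P, so P* = 152/9.
Q* = 256 − 5(152/9) = 1544/9.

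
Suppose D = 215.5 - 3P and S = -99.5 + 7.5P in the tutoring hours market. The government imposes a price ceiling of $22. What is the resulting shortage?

Equilibrium price would be P* = 30, so the ceiling at 22 binds.
At P = 22: D = 215.5 − 3(22) = 149.5, S = -99.5 + 7.5(22) = 65.5.
Shortage = 149.5 − 65.5 = 84.

Shortage = 84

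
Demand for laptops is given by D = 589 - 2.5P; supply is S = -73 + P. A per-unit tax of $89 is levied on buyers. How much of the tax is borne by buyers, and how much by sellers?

Buyers bear 178/7, sellers bear 445/7

Pre-tax equilibrium: P* = 1324/7, Q* = 813/7.
Tax on buyers shifts demand to D = 589 − 2.5(P + 89) = 366.5 - 2.5P.
366.5 - 2.5P = -73 + P gives seller price Ps = 879/7; buyers pay Pb = 879/7 + 89 = 1502/7.
New quantity: Q = 589 − 2.5(1502/7) = 368/7.
Buyer burden = 1502/7 − 1324/7 = 178/7; seller burden = 1324/7 − 879/7 = 445/7.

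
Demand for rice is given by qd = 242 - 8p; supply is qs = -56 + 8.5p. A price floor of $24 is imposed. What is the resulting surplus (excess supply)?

Equilibrium price would be p* = 596/33, so the floor at 24 binds.
At p = 24: qd = 50, qs = 148.
Surplus = 148 − 50 = 98.

Surplus = 98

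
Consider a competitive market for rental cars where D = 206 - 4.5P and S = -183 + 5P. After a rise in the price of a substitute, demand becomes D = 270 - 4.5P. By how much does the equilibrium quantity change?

ΔQ = 640/19

Original equilibrium: P* = 778/19, Q* = 413/19.
New equilibrium: 270 - 4.5P = -183 + 5P, so 453 = 9.5P and P' = 906/19; Q' = 270 − 4.5(906/19) = 1053/19.
Change in quantity: 1053/19 − 413/19 = 640/19.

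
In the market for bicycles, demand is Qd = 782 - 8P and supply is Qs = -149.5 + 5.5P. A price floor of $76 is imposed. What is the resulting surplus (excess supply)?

Equilibrium price would be P* = 69, so the floor at 76 binds.
At P = 76: Qd = 174, Qs = 268.5.
Surplus = 268.5 − 174 = 94.5.

Surplus = 94.5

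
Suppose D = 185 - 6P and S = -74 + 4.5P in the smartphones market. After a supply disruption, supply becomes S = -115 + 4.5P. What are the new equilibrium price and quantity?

Original equilibrium: P* = 74/3, Q* = 37.
New equilibrium: 185 - 6P = -115 + 4.5P, so 300 = 10.5P and P' = 200/7; Q' = 185 − 6(200/7) = 95/7.

P' = 200/7, Q' = 95/7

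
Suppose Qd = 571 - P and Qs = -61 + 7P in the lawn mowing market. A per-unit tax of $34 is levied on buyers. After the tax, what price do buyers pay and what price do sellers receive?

Pre-tax equilibrium: P* = 79, Q* = 492.
Tax on buyers shifts demand to Qd = 571 − 1(P + 34) = 537 - P.
537 - P = -61 + 7P gives seller price Ps = 74.75; buyers pay Pb = 74.75 + 34 = 108.75.
New quantity: Q = 571 − 1(108.75) = 462.25.

Buyers pay $108.75, sellers receive $74.75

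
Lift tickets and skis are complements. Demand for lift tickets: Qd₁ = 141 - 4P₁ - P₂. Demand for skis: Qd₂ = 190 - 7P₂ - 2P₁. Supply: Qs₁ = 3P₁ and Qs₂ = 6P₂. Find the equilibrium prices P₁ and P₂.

Market 1: 141 - 4P₁ - P₂ = 3P₁ → 7P₁ + P₂ = 141.
Market 2: 13P₂ + 2P₁ = 190.
Eliminating P₂: 13×(1) − 1×(2) gives 89P₁ = 1643, so P₁ = 1643/89.
Back-substitute into (2): P₂ = (190 − 2×1643/89) / 13 = 1048/89.

P₁ = 1643/89, P₂ = 1048/89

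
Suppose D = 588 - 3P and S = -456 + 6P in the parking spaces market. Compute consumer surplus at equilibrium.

Equilibrium: 588 - 3P = -456 + 6P gives P* = 116, Q* = 240.
Demand choke price (D = 0): P = 196.
CS = ½(196 − 116)(240) = 9600.

Consumer surplus = 9600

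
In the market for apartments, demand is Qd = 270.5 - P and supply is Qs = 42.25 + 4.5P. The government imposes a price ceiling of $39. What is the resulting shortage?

Shortage = 13.75

Equilibrium price would be P* = 41.5, so the ceiling at 39 binds.
At P = 39: Qd = 270.5 − 1(39) = 231.5, Qs = 42.25 + 4.5(39) = 217.75.
Shortage = 231.5 − 217.75 = 13.75.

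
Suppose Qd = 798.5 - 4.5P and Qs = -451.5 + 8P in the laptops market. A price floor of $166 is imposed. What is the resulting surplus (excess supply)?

Surplus = 825

Equilibrium price would be P* = 100, so the floor at 166 binds.
At P = 166: Qd = 51.5, Qs = 876.5.
Surplus = 876.5 − 51.5 = 825.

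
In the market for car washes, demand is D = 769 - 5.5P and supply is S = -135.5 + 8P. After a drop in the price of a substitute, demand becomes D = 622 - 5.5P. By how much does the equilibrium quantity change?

Original equilibrium: P* = 67, Q* = 400.5.
New equilibrium: 622 - 5.5P = -135.5 + 8P, so 757.5 = 13.5P and P' = 505/9; Q' = 622 − 5.5(505/9) = 5641/18.
Change in quantity: 5641/18 − 400.5 = -784/9.

ΔQ = -784/9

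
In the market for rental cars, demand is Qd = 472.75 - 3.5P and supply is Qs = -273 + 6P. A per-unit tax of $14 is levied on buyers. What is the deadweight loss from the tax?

Deadweight loss = 4116/19

Pre-tax equilibrium: P* = 78.5, Q* = 198.
Tax on buyers shifts demand to Qd = 472.75 − 3.5(P + 14) = 423.75 - 3.5P.
423.75 - 3.5P = -273 + 6P gives seller price Ps = 2787/38; buyers pay Pb = 2787/38 + 14 = 3319/38.
New quantity: Q = 472.75 − 3.5(3319/38) = 3174/19.
DWL = ½ × 14 × (198 − 3174/19) = 4116/19.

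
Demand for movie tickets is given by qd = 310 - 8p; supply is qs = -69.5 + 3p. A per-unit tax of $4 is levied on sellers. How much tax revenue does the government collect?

Tax revenue = 1112/11

Pre-tax equilibrium: p* = 34.5, q* = 34.
Tax on sellers shifts supply to qs = -69.5 + 3(p − 4) = -81.5 + 3p.
310 - 8p = -81.5 + 3p gives buyer price pb = 783/22; sellers receive ps = 783/22 − 4 = 695/22.
New quantity: q = 310 − 8(783/22) = 278/11.
Revenue = 4 × 278/11 = 1112/11.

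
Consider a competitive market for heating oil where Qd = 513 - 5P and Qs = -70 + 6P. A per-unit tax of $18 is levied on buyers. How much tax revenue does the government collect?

Tax revenue = 39384/11

Pre-tax equilibrium: P* = 53, Q* = 248.
Tax on buyers shifts demand to Qd = 513 − 5(P + 18) = 423 - 5P.
423 - 5P = -70 + 6P gives seller price Ps = 493/11; buyers pay Pb = 493/11 + 18 = 691/11.
New quantity: Q = 513 − 5(691/11) = 2188/11.
Revenue = 18 × 2188/11 = 39384/11.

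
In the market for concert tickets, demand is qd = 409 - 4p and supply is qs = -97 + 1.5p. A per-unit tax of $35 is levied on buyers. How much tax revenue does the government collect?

Pre-tax equilibrium: p* = 92, q* = 41.
Tax on buyers shifts demand to qd = 409 − 4(p + 35) = 269 - 4p.
269 - 4p = -97 + 1.5p gives seller price ps = 732/11; buyers pay pb = 732/11 + 35 = 1117/11.
New quantity: q = 409 − 4(1117/11) = 31/11.
Revenue = 35 × 31/11 = 1085/11.

Tax revenue = 1085/11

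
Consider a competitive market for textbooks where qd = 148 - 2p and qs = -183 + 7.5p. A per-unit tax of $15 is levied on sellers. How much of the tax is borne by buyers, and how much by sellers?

Pre-tax equilibrium: p* = 662/19, q* = 1488/19.
Tax on sellers shifts supply to qs = -183 + 7.5(p − 15) = -295.5 + 7.5p.
148 - 2p = -295.5 + 7.5p gives buyer price pb = 887/19; sellers receive ps = 887/19 − 15 = 602/19.
New quantity: q = 148 − 2(887/19) = 1038/19.
Buyer burden = 887/19 − 662/19 = 225/19; seller burden = 662/19 − 602/19 = 60/19.

Buyers bear 225/19, sellers bear 60/19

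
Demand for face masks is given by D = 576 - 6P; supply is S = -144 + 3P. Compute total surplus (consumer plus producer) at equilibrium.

Total surplus = 2304

Equilibrium: 576 - 6P = -144 + 3P gives P* = 80, Q* = 96.
Demand choke price: P = 96; supply starts at P = 48.
CS = ½(96 − 80)(96) = 768; PS = ½(80 − 48)(96) = 1536.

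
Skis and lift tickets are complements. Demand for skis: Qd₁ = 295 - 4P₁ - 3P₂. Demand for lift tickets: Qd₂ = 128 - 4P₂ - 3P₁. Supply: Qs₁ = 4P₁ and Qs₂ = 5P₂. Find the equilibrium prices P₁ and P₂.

P₁ = 757/21, P₂ = 139/63

Market 1: 295 - 4P₁ - 3P₂ = 4P₁ → 8P₁ + 3P₂ = 295.
Market 2: 9P₂ + 3P₁ = 128.
Eliminating P₂: 9×(1) − 3×(2) gives 63P₁ = 2271, so P₁ = 757/21.
Back-substitute into (2): P₂ = (128 − 3×757/21) / 9 = 139/63.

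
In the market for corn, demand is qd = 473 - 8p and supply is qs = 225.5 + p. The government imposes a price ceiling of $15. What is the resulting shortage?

Equilibrium price would be p* = 27.5, so the ceiling at 15 binds.
At p = 15: qd = 473 − 8(15) = 353, qs = 225.5 + 1(15) = 240.5.
Shortage = 353 − 240.5 = 112.5.

Shortage = 112.5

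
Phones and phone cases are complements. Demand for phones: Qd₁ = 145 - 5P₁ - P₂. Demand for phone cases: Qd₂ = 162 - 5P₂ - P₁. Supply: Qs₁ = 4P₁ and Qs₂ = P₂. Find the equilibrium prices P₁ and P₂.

P₁ = 708/53, P₂ = 1313/53

Market 1: 145 - 5P₁ - P₂ = 4P₁ → 9P₁ + P₂ = 145.
Market 2: 6P₂ + P₁ = 162.
Eliminating P₂: 6×(1) − 1×(2) gives 53P₁ = 708, so P₁ = 708/53.
Back-substitute into (2): P₂ = (162 − 1×708/53) / 6 = 1313/53.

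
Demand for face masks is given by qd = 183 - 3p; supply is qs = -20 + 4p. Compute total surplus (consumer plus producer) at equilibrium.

Total surplus = 2688

Equilibrium: 183 - 3p = -20 + 4p gives p* = 29, q* = 96.
Demand choke price: p = 61; supply starts at p = 5.
CS = ½(61 − 29)(96) = 1536; PS = ½(29 − 5)(96) = 1152.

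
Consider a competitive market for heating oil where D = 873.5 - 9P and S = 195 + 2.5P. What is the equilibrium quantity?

Set D = S: 873.5 - 9P = 195 + 2.5P.
678.5 = 11.5P, so P* = 59.
Q* = 873.5 − 9(59) = 342.5.

Q* = 342.5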